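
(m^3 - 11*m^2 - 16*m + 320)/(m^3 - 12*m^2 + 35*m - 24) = (m^2 - 3*m - 40)/(m^2 - 4*m + 3)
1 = 1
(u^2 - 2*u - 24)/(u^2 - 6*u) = (u + 4)/u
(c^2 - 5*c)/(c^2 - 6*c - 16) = c*(5 - c)/(-c^2 + 6*c + 16)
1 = 1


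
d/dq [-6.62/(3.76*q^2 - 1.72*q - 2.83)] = (49.7824*q - 11.3864)/(-3.76*q^2 + 1.72*q + 2.83)^2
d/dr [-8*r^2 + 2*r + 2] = 2 - 16*r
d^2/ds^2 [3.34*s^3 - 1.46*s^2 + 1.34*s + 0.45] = 20.04*s - 2.92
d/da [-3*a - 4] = -3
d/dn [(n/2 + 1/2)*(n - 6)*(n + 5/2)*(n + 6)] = 2*n^3 + 21*n^2/4 - 67*n/2 - 63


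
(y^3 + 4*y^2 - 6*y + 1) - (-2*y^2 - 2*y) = y^3 + 6*y^2 - 4*y + 1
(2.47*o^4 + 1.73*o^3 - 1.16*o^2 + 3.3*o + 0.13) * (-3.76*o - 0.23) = -9.2872*o^5 - 7.0729*o^4 + 3.9637*o^3 - 12.1412*o^2 - 1.2478*o - 0.0299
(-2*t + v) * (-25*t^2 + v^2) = 50*t^3 - 25*t^2*v - 2*t*v^2 + v^3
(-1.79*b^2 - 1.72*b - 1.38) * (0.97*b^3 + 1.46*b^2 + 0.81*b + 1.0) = -1.7363*b^5 - 4.2818*b^4 - 5.2997*b^3 - 5.198*b^2 - 2.8378*b - 1.38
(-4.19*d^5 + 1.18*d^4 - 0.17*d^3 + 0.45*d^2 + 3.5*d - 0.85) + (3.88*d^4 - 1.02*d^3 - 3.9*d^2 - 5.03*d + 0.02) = -4.19*d^5 + 5.06*d^4 - 1.19*d^3 - 3.45*d^2 - 1.53*d - 0.83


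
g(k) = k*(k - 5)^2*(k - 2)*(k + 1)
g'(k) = k*(k - 5)^2*(k - 2) + k*(k - 5)^2*(k + 1) + k*(k - 2)*(k + 1)*(2*k - 10) + (k - 5)^2*(k - 2)*(k + 1) = 5*k^4 - 44*k^3 + 99*k^2 - 10*k - 50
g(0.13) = -6.52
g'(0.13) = -49.72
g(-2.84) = -1554.58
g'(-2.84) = 2110.04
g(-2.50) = -949.22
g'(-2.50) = 1476.56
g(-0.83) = 13.57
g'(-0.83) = 54.03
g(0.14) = -7.01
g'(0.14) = -49.58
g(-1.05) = -5.86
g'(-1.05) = 126.66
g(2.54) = 29.38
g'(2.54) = 50.39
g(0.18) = -8.98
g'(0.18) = -48.84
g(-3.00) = -1920.00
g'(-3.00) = 2464.00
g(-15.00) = -1428000.00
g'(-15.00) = 424000.00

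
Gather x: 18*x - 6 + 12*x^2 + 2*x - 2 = 12*x^2 + 20*x - 8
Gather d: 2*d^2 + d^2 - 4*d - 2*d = 3*d^2 - 6*d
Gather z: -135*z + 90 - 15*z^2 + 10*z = -15*z^2 - 125*z + 90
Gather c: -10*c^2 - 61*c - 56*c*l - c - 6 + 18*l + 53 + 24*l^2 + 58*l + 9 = -10*c^2 + c*(-56*l - 62) + 24*l^2 + 76*l + 56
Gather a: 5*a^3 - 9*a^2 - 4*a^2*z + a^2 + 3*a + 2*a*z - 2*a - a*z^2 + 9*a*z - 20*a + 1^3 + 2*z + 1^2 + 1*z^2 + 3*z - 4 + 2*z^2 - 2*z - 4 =5*a^3 + a^2*(-4*z - 8) + a*(-z^2 + 11*z - 19) + 3*z^2 + 3*z - 6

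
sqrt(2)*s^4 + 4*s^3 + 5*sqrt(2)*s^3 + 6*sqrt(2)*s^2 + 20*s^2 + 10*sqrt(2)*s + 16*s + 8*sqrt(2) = (s + 4)*(s + sqrt(2))^2*(sqrt(2)*s + sqrt(2))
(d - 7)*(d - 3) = d^2 - 10*d + 21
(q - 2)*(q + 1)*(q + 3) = q^3 + 2*q^2 - 5*q - 6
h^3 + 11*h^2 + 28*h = h*(h + 4)*(h + 7)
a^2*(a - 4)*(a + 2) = a^4 - 2*a^3 - 8*a^2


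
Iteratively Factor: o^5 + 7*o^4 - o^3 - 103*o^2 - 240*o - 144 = (o + 3)*(o^4 + 4*o^3 - 13*o^2 - 64*o - 48) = (o + 1)*(o + 3)*(o^3 + 3*o^2 - 16*o - 48) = (o + 1)*(o + 3)*(o + 4)*(o^2 - o - 12) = (o - 4)*(o + 1)*(o + 3)*(o + 4)*(o + 3)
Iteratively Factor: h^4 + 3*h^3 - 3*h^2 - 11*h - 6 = (h - 2)*(h^3 + 5*h^2 + 7*h + 3) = (h - 2)*(h + 1)*(h^2 + 4*h + 3) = (h - 2)*(h + 1)*(h + 3)*(h + 1)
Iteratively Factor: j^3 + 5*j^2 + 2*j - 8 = (j - 1)*(j^2 + 6*j + 8) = (j - 1)*(j + 4)*(j + 2)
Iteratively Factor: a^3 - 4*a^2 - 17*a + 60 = (a - 3)*(a^2 - a - 20) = (a - 3)*(a + 4)*(a - 5)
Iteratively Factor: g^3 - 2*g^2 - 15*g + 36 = (g - 3)*(g^2 + g - 12) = (g - 3)^2*(g + 4)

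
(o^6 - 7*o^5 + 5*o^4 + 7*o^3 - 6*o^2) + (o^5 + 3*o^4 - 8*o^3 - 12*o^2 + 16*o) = o^6 - 6*o^5 + 8*o^4 - o^3 - 18*o^2 + 16*o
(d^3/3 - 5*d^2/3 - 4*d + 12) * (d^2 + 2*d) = d^5/3 - d^4 - 22*d^3/3 + 4*d^2 + 24*d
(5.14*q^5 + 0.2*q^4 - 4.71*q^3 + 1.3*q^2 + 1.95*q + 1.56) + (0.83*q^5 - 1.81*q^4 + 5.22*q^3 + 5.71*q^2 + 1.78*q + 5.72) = 5.97*q^5 - 1.61*q^4 + 0.51*q^3 + 7.01*q^2 + 3.73*q + 7.28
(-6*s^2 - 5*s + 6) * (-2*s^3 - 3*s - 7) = 12*s^5 + 10*s^4 + 6*s^3 + 57*s^2 + 17*s - 42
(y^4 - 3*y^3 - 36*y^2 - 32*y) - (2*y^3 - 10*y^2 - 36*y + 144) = y^4 - 5*y^3 - 26*y^2 + 4*y - 144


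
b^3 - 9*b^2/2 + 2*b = b*(b - 4)*(b - 1/2)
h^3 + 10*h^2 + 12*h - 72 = (h - 2)*(h + 6)^2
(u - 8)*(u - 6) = u^2 - 14*u + 48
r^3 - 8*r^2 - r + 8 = (r - 8)*(r - 1)*(r + 1)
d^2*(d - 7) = d^3 - 7*d^2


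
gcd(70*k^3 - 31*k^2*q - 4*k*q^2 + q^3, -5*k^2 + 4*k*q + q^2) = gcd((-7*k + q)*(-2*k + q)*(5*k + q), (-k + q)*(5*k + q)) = 5*k + q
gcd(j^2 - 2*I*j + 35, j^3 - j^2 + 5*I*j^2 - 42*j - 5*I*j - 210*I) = j + 5*I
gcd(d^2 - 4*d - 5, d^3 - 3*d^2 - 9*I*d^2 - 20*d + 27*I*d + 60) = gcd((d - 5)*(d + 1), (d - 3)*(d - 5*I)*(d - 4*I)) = 1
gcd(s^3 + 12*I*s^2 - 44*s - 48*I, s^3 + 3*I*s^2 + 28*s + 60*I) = s^2 + 8*I*s - 12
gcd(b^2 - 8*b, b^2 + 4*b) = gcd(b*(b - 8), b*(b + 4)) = b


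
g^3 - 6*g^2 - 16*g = g*(g - 8)*(g + 2)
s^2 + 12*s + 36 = (s + 6)^2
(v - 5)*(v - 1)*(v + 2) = v^3 - 4*v^2 - 7*v + 10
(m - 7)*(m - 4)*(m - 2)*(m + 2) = m^4 - 11*m^3 + 24*m^2 + 44*m - 112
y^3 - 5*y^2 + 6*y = y*(y - 3)*(y - 2)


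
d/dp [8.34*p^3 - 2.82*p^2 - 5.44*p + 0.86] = 25.02*p^2 - 5.64*p - 5.44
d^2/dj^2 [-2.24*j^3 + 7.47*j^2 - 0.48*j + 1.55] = 14.94 - 13.44*j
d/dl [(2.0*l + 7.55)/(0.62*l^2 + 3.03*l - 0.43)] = (1.24*l^2 + 6.06*l - (1.24*l + 3.03)*(2.0*l + 7.55) - 0.86)/(0.62*l^2 + 3.03*l - 0.43)^2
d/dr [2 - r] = -1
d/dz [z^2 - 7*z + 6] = 2*z - 7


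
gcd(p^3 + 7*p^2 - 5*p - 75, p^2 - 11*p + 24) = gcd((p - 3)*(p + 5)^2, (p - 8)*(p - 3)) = p - 3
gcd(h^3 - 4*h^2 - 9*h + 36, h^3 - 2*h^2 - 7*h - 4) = h - 4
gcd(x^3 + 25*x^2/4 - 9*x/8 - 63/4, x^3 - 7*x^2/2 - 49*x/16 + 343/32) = x + 7/4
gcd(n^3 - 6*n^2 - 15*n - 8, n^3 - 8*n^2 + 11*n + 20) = n + 1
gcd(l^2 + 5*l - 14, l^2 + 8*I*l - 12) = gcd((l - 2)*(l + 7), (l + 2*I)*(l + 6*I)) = 1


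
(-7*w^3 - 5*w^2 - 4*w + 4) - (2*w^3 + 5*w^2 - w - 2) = -9*w^3 - 10*w^2 - 3*w + 6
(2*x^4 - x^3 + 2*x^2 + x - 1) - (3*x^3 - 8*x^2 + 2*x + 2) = 2*x^4 - 4*x^3 + 10*x^2 - x - 3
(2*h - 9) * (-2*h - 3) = -4*h^2 + 12*h + 27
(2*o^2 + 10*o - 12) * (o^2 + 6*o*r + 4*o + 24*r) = 2*o^4 + 12*o^3*r + 18*o^3 + 108*o^2*r + 28*o^2 + 168*o*r - 48*o - 288*r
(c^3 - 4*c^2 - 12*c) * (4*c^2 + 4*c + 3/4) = 4*c^5 - 12*c^4 - 253*c^3/4 - 51*c^2 - 9*c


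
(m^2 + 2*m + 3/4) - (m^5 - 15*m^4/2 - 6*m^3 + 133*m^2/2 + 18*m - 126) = -m^5 + 15*m^4/2 + 6*m^3 - 131*m^2/2 - 16*m + 507/4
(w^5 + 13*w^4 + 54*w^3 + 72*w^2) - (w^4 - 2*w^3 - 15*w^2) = w^5 + 12*w^4 + 56*w^3 + 87*w^2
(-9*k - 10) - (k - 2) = -10*k - 8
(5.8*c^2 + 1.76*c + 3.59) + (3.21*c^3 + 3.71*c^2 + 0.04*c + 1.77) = 3.21*c^3 + 9.51*c^2 + 1.8*c + 5.36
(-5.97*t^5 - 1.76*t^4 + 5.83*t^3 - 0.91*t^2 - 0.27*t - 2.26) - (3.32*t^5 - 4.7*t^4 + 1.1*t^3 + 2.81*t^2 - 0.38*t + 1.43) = -9.29*t^5 + 2.94*t^4 + 4.73*t^3 - 3.72*t^2 + 0.11*t - 3.69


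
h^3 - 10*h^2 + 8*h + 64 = (h - 8)*(h - 4)*(h + 2)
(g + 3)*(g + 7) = g^2 + 10*g + 21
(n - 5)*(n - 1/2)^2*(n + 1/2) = n^4 - 11*n^3/2 + 9*n^2/4 + 11*n/8 - 5/8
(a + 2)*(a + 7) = a^2 + 9*a + 14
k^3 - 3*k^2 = k^2*(k - 3)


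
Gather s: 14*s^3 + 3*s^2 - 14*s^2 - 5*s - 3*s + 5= 14*s^3 - 11*s^2 - 8*s + 5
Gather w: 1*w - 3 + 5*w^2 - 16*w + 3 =5*w^2 - 15*w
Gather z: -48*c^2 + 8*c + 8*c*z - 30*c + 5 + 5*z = -48*c^2 - 22*c + z*(8*c + 5) + 5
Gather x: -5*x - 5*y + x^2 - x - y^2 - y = x^2 - 6*x - y^2 - 6*y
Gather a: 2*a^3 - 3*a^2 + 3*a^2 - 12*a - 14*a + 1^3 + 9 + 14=2*a^3 - 26*a + 24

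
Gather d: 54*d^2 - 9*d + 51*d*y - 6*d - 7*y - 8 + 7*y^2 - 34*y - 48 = 54*d^2 + d*(51*y - 15) + 7*y^2 - 41*y - 56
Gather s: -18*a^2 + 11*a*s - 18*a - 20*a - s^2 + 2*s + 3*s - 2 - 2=-18*a^2 - 38*a - s^2 + s*(11*a + 5) - 4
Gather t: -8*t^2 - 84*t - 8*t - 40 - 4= -8*t^2 - 92*t - 44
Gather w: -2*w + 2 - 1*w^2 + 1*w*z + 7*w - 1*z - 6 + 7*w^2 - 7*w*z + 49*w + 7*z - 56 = 6*w^2 + w*(54 - 6*z) + 6*z - 60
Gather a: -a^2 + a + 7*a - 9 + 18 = -a^2 + 8*a + 9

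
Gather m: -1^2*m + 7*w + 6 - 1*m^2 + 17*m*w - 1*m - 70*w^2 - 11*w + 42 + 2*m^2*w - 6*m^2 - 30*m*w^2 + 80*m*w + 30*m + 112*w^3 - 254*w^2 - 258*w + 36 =m^2*(2*w - 7) + m*(-30*w^2 + 97*w + 28) + 112*w^3 - 324*w^2 - 262*w + 84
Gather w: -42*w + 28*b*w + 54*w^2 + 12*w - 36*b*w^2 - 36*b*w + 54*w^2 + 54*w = w^2*(108 - 36*b) + w*(24 - 8*b)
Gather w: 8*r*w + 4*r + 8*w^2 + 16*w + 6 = 4*r + 8*w^2 + w*(8*r + 16) + 6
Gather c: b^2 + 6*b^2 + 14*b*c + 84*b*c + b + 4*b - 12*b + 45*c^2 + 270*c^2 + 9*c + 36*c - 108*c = 7*b^2 - 7*b + 315*c^2 + c*(98*b - 63)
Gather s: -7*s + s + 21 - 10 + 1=12 - 6*s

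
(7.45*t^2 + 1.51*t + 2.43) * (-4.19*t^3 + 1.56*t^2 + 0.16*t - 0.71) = -31.2155*t^5 + 5.2951*t^4 - 6.6341*t^3 - 1.2571*t^2 - 0.6833*t - 1.7253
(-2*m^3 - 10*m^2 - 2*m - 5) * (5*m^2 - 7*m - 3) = -10*m^5 - 36*m^4 + 66*m^3 + 19*m^2 + 41*m + 15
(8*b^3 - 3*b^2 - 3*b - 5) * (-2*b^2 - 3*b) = -16*b^5 - 18*b^4 + 15*b^3 + 19*b^2 + 15*b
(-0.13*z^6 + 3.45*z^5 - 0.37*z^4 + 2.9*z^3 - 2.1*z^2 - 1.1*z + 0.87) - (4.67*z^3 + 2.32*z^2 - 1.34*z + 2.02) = -0.13*z^6 + 3.45*z^5 - 0.37*z^4 - 1.77*z^3 - 4.42*z^2 + 0.24*z - 1.15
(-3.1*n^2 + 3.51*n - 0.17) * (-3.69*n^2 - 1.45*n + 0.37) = 11.439*n^4 - 8.4569*n^3 - 5.6092*n^2 + 1.5452*n - 0.0629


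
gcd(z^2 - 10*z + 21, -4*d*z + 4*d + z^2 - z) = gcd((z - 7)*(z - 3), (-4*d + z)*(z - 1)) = 1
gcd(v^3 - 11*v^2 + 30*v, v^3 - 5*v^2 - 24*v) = v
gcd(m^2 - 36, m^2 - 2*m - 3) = 1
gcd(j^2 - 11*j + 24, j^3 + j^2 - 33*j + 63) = j - 3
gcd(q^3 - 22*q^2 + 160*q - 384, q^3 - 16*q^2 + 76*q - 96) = q^2 - 14*q + 48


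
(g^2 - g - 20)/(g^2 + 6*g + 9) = (g^2 - g - 20)/(g^2 + 6*g + 9)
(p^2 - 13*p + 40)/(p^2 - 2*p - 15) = (p - 8)/(p + 3)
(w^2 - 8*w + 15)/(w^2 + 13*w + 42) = (w^2 - 8*w + 15)/(w^2 + 13*w + 42)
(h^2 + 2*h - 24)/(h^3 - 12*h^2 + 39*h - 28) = (h + 6)/(h^2 - 8*h + 7)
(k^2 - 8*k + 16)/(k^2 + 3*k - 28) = (k - 4)/(k + 7)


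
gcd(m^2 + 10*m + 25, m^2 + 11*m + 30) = m + 5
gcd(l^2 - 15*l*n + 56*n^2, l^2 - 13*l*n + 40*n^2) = l - 8*n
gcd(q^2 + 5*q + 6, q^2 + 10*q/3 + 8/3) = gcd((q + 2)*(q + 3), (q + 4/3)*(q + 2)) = q + 2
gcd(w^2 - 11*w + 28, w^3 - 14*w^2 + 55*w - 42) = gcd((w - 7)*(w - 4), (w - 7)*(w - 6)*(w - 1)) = w - 7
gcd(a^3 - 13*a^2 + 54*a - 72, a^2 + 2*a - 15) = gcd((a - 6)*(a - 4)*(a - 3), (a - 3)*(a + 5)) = a - 3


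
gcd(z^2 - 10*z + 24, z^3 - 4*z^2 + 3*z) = 1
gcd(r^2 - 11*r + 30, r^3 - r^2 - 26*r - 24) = r - 6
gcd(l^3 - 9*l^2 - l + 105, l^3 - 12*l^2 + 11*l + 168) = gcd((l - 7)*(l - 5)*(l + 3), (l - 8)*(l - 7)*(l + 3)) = l^2 - 4*l - 21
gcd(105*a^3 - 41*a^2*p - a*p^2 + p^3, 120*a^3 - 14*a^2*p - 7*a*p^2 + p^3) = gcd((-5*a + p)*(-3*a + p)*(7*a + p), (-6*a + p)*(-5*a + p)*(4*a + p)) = -5*a + p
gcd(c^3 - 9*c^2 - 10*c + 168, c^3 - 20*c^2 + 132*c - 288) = c - 6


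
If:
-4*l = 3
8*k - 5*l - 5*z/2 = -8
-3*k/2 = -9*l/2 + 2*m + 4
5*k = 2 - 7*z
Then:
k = -309/274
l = -3/4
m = -6229/2192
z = 299/274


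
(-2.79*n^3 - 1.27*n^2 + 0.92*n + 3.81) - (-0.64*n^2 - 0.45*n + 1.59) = -2.79*n^3 - 0.63*n^2 + 1.37*n + 2.22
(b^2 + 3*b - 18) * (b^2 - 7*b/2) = b^4 - b^3/2 - 57*b^2/2 + 63*b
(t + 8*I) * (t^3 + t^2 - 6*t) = t^4 + t^3 + 8*I*t^3 - 6*t^2 + 8*I*t^2 - 48*I*t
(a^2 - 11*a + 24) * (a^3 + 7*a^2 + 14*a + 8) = a^5 - 4*a^4 - 39*a^3 + 22*a^2 + 248*a + 192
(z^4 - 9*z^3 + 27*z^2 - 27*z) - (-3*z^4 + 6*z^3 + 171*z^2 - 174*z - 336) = 4*z^4 - 15*z^3 - 144*z^2 + 147*z + 336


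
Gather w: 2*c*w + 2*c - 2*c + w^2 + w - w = 2*c*w + w^2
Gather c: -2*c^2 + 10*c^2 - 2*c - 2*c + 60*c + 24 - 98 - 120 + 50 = 8*c^2 + 56*c - 144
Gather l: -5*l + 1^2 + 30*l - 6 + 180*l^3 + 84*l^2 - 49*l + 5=180*l^3 + 84*l^2 - 24*l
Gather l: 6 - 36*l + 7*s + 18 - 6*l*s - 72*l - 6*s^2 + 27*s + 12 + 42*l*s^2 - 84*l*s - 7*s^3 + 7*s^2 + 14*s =l*(42*s^2 - 90*s - 108) - 7*s^3 + s^2 + 48*s + 36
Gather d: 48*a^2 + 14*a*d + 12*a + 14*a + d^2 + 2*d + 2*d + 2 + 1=48*a^2 + 26*a + d^2 + d*(14*a + 4) + 3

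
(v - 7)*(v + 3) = v^2 - 4*v - 21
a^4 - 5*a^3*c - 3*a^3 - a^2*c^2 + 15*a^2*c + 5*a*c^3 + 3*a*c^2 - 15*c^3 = (a - 3)*(a - 5*c)*(a - c)*(a + c)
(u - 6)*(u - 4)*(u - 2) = u^3 - 12*u^2 + 44*u - 48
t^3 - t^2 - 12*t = t*(t - 4)*(t + 3)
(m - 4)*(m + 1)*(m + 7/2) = m^3 + m^2/2 - 29*m/2 - 14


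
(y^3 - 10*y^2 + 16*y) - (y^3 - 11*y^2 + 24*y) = y^2 - 8*y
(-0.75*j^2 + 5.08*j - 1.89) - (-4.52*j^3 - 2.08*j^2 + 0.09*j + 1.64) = 4.52*j^3 + 1.33*j^2 + 4.99*j - 3.53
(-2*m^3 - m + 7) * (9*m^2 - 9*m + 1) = -18*m^5 + 18*m^4 - 11*m^3 + 72*m^2 - 64*m + 7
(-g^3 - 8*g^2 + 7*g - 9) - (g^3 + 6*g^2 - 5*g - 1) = -2*g^3 - 14*g^2 + 12*g - 8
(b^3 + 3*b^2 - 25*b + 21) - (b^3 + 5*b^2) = -2*b^2 - 25*b + 21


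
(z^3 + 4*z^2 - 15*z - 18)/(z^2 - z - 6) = (z^2 + 7*z + 6)/(z + 2)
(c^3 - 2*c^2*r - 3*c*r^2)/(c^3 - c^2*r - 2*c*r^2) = (-c + 3*r)/(-c + 2*r)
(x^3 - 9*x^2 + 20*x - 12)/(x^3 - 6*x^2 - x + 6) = (x - 2)/(x + 1)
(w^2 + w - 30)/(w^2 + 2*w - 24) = (w - 5)/(w - 4)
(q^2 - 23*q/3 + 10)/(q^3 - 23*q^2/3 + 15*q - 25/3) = (q - 6)/(q^2 - 6*q + 5)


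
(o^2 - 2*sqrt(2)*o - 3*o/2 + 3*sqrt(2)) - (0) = o^2 - 2*sqrt(2)*o - 3*o/2 + 3*sqrt(2)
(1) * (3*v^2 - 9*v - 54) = 3*v^2 - 9*v - 54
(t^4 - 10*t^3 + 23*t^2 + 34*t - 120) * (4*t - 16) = 4*t^5 - 56*t^4 + 252*t^3 - 232*t^2 - 1024*t + 1920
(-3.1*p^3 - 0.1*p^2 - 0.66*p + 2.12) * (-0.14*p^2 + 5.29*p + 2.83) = 0.434*p^5 - 16.385*p^4 - 9.2096*p^3 - 4.0712*p^2 + 9.347*p + 5.9996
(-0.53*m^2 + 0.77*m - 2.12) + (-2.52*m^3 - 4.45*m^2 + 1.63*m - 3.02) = -2.52*m^3 - 4.98*m^2 + 2.4*m - 5.14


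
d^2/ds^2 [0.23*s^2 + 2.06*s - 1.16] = 0.460000000000000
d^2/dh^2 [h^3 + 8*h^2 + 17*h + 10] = 6*h + 16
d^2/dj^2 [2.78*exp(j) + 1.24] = 2.78*exp(j)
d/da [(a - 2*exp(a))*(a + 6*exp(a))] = 4*a*exp(a) + 2*a - 24*exp(2*a) + 4*exp(a)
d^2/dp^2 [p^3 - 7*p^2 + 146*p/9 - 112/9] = 6*p - 14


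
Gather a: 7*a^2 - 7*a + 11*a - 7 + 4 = 7*a^2 + 4*a - 3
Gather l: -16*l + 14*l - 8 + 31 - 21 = 2 - 2*l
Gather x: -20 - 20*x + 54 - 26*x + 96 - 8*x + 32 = 162 - 54*x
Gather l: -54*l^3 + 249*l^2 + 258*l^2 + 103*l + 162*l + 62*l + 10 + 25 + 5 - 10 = -54*l^3 + 507*l^2 + 327*l + 30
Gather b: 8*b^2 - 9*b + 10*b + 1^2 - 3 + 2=8*b^2 + b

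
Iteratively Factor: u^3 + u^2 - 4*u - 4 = (u - 2)*(u^2 + 3*u + 2) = (u - 2)*(u + 1)*(u + 2)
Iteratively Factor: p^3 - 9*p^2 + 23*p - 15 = (p - 3)*(p^2 - 6*p + 5) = (p - 3)*(p - 1)*(p - 5)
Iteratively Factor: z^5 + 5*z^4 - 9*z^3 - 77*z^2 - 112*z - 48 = (z + 1)*(z^4 + 4*z^3 - 13*z^2 - 64*z - 48) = (z + 1)*(z + 4)*(z^3 - 13*z - 12) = (z + 1)^2*(z + 4)*(z^2 - z - 12) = (z - 4)*(z + 1)^2*(z + 4)*(z + 3)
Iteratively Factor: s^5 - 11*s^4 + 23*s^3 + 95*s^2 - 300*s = (s - 5)*(s^4 - 6*s^3 - 7*s^2 + 60*s) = (s - 5)^2*(s^3 - s^2 - 12*s) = (s - 5)^2*(s + 3)*(s^2 - 4*s) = s*(s - 5)^2*(s + 3)*(s - 4)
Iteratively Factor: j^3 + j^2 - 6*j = (j + 3)*(j^2 - 2*j) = j*(j + 3)*(j - 2)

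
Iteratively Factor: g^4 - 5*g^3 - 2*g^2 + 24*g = (g - 3)*(g^3 - 2*g^2 - 8*g) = (g - 3)*(g + 2)*(g^2 - 4*g) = (g - 4)*(g - 3)*(g + 2)*(g)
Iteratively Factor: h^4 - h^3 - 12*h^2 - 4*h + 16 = (h + 2)*(h^3 - 3*h^2 - 6*h + 8) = (h - 1)*(h + 2)*(h^2 - 2*h - 8) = (h - 4)*(h - 1)*(h + 2)*(h + 2)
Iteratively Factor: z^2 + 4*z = (z)*(z + 4)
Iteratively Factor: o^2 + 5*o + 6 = (o + 3)*(o + 2)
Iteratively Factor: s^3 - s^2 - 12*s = (s - 4)*(s^2 + 3*s) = (s - 4)*(s + 3)*(s)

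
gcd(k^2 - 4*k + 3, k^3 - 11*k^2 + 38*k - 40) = 1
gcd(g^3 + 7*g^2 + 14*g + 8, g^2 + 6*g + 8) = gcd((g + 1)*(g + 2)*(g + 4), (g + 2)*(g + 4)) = g^2 + 6*g + 8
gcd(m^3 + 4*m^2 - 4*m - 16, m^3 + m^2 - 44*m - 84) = m + 2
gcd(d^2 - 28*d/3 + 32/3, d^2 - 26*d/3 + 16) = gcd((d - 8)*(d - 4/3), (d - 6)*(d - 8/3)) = 1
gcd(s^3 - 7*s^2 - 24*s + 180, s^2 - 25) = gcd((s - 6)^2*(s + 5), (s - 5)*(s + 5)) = s + 5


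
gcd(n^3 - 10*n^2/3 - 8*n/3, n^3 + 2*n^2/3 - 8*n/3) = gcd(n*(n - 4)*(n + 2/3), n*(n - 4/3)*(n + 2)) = n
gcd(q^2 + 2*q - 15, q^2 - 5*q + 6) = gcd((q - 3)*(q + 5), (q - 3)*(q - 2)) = q - 3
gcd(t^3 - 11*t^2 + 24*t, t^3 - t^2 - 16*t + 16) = 1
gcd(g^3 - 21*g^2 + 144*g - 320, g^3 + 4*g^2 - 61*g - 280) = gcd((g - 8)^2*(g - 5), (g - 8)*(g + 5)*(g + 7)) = g - 8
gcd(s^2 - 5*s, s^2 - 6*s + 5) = s - 5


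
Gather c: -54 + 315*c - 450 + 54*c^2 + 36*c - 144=54*c^2 + 351*c - 648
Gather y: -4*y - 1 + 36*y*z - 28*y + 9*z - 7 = y*(36*z - 32) + 9*z - 8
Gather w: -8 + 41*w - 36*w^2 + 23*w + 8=-36*w^2 + 64*w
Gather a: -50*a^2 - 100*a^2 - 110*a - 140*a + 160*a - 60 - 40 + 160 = -150*a^2 - 90*a + 60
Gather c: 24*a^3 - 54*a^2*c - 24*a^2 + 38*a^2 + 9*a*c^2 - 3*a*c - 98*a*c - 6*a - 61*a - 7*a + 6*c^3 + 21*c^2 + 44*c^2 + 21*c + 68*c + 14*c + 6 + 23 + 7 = 24*a^3 + 14*a^2 - 74*a + 6*c^3 + c^2*(9*a + 65) + c*(-54*a^2 - 101*a + 103) + 36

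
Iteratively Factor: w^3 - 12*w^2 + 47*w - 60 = (w - 3)*(w^2 - 9*w + 20) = (w - 5)*(w - 3)*(w - 4)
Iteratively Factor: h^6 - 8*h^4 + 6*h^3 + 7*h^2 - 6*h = (h)*(h^5 - 8*h^3 + 6*h^2 + 7*h - 6) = h*(h + 1)*(h^4 - h^3 - 7*h^2 + 13*h - 6) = h*(h - 1)*(h + 1)*(h^3 - 7*h + 6) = h*(h - 1)*(h + 1)*(h + 3)*(h^2 - 3*h + 2) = h*(h - 1)^2*(h + 1)*(h + 3)*(h - 2)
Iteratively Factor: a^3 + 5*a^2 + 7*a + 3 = (a + 1)*(a^2 + 4*a + 3) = (a + 1)^2*(a + 3)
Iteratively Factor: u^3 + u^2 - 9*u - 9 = (u + 1)*(u^2 - 9) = (u - 3)*(u + 1)*(u + 3)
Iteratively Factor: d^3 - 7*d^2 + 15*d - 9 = (d - 1)*(d^2 - 6*d + 9) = (d - 3)*(d - 1)*(d - 3)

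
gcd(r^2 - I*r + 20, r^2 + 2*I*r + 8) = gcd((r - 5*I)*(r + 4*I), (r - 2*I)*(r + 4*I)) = r + 4*I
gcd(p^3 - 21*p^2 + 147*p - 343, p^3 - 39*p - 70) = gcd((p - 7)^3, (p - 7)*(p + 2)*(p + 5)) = p - 7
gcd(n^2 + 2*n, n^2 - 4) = n + 2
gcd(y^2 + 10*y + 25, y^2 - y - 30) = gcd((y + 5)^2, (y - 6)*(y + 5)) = y + 5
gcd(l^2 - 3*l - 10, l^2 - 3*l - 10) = l^2 - 3*l - 10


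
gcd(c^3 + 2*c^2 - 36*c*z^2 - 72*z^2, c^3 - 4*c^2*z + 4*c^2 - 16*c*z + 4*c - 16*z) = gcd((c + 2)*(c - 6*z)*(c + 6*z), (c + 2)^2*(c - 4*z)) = c + 2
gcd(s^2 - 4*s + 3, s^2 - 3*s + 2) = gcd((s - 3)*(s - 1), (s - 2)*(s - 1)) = s - 1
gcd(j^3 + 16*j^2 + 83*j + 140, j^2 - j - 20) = j + 4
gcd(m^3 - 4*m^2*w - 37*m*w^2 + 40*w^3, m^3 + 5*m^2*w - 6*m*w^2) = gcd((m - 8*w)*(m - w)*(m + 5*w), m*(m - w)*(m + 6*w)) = -m + w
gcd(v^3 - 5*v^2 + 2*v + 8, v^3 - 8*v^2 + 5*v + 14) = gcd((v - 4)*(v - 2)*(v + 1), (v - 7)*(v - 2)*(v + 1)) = v^2 - v - 2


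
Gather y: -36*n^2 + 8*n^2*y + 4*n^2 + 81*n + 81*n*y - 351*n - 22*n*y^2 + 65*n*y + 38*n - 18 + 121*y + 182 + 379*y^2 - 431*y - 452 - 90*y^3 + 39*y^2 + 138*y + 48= -32*n^2 - 232*n - 90*y^3 + y^2*(418 - 22*n) + y*(8*n^2 + 146*n - 172) - 240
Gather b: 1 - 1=0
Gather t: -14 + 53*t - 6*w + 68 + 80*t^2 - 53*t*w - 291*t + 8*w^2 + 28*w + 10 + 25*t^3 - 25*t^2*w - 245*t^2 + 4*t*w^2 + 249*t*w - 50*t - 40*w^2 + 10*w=25*t^3 + t^2*(-25*w - 165) + t*(4*w^2 + 196*w - 288) - 32*w^2 + 32*w + 64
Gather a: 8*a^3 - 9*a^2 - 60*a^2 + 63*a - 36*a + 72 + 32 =8*a^3 - 69*a^2 + 27*a + 104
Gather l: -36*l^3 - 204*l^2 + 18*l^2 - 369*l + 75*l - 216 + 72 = -36*l^3 - 186*l^2 - 294*l - 144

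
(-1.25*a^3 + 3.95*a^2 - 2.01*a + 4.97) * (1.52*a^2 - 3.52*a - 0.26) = -1.9*a^5 + 10.404*a^4 - 16.6342*a^3 + 13.6026*a^2 - 16.9718*a - 1.2922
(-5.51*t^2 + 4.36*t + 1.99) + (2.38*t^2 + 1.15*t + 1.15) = -3.13*t^2 + 5.51*t + 3.14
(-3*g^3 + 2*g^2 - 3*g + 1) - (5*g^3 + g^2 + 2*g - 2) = -8*g^3 + g^2 - 5*g + 3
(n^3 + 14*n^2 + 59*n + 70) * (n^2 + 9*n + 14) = n^5 + 23*n^4 + 199*n^3 + 797*n^2 + 1456*n + 980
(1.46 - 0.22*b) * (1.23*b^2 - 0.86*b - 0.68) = -0.2706*b^3 + 1.985*b^2 - 1.106*b - 0.9928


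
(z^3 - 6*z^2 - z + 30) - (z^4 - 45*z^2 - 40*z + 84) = -z^4 + z^3 + 39*z^2 + 39*z - 54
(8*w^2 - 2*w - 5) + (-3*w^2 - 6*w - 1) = 5*w^2 - 8*w - 6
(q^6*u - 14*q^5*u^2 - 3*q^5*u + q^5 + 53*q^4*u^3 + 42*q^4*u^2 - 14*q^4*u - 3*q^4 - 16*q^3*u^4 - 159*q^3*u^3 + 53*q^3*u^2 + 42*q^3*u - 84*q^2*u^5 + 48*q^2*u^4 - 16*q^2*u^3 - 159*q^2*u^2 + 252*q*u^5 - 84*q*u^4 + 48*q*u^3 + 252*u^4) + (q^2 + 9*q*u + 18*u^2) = q^6*u - 14*q^5*u^2 - 3*q^5*u + q^5 + 53*q^4*u^3 + 42*q^4*u^2 - 14*q^4*u - 3*q^4 - 16*q^3*u^4 - 159*q^3*u^3 + 53*q^3*u^2 + 42*q^3*u - 84*q^2*u^5 + 48*q^2*u^4 - 16*q^2*u^3 - 159*q^2*u^2 + q^2 + 252*q*u^5 - 84*q*u^4 + 48*q*u^3 + 9*q*u + 252*u^4 + 18*u^2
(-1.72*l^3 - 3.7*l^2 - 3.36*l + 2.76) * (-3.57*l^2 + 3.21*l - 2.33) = 6.1404*l^5 + 7.6878*l^4 + 4.1258*l^3 - 12.0178*l^2 + 16.6884*l - 6.4308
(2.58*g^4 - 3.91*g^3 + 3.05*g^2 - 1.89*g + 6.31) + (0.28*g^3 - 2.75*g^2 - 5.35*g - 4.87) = 2.58*g^4 - 3.63*g^3 + 0.3*g^2 - 7.24*g + 1.44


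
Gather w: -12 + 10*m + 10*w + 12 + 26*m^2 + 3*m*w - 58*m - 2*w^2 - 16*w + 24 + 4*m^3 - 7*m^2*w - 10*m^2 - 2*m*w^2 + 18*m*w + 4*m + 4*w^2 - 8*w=4*m^3 + 16*m^2 - 44*m + w^2*(2 - 2*m) + w*(-7*m^2 + 21*m - 14) + 24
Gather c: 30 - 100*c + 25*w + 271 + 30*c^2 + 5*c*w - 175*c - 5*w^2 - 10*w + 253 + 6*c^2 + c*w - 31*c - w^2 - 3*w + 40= 36*c^2 + c*(6*w - 306) - 6*w^2 + 12*w + 594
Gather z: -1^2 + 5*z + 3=5*z + 2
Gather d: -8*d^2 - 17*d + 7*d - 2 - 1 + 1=-8*d^2 - 10*d - 2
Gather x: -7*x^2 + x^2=-6*x^2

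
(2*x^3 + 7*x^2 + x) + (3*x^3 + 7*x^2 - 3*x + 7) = 5*x^3 + 14*x^2 - 2*x + 7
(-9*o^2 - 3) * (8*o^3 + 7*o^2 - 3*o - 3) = -72*o^5 - 63*o^4 + 3*o^3 + 6*o^2 + 9*o + 9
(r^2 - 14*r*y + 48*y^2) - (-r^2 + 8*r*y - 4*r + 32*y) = 2*r^2 - 22*r*y + 4*r + 48*y^2 - 32*y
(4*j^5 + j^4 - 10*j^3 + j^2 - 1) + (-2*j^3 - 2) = 4*j^5 + j^4 - 12*j^3 + j^2 - 3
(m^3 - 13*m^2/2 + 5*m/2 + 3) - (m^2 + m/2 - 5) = m^3 - 15*m^2/2 + 2*m + 8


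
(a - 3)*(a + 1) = a^2 - 2*a - 3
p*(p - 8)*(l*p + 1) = l*p^3 - 8*l*p^2 + p^2 - 8*p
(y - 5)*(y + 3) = y^2 - 2*y - 15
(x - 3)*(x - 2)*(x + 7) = x^3 + 2*x^2 - 29*x + 42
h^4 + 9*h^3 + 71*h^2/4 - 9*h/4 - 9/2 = (h - 1/2)*(h + 1/2)*(h + 3)*(h + 6)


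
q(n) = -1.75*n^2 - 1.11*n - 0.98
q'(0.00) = -1.11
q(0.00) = -0.98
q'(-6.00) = 19.89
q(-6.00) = -57.32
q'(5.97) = -22.00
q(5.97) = -69.98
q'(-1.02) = 2.46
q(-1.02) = -1.67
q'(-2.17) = 6.48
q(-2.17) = -6.81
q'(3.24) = -12.45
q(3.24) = -22.95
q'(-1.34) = 3.58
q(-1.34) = -2.63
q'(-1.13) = 2.84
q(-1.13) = -1.96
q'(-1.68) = 4.77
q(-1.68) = -4.05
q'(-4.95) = 16.22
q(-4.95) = -38.36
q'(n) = -3.5*n - 1.11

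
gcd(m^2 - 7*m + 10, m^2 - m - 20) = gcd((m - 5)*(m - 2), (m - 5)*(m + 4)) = m - 5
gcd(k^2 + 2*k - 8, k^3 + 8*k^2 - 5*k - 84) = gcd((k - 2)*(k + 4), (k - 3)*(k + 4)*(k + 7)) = k + 4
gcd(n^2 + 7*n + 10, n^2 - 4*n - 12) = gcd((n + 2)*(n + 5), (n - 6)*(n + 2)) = n + 2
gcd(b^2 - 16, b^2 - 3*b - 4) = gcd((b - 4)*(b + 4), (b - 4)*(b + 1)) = b - 4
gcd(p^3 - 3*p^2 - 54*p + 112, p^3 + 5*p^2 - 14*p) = p^2 + 5*p - 14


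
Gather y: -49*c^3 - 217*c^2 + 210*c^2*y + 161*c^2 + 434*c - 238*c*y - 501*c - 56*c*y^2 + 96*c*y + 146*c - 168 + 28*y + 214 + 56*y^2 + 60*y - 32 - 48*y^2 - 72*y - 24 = -49*c^3 - 56*c^2 + 79*c + y^2*(8 - 56*c) + y*(210*c^2 - 142*c + 16) - 10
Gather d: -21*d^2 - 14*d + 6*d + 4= -21*d^2 - 8*d + 4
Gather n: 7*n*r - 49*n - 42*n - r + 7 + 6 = n*(7*r - 91) - r + 13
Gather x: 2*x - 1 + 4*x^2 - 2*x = 4*x^2 - 1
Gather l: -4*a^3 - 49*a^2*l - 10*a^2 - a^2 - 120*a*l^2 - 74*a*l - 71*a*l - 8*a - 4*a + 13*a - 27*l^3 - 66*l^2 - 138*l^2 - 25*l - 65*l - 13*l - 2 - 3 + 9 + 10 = -4*a^3 - 11*a^2 + a - 27*l^3 + l^2*(-120*a - 204) + l*(-49*a^2 - 145*a - 103) + 14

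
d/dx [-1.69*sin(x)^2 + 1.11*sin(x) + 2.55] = (1.11 - 3.38*sin(x))*cos(x)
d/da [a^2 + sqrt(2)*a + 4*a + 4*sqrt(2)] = 2*a + sqrt(2) + 4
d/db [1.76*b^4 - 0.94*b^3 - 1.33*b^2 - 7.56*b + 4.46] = 7.04*b^3 - 2.82*b^2 - 2.66*b - 7.56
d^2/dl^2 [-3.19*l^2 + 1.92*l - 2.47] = -6.38000000000000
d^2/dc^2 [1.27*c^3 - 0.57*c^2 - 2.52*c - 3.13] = 7.62*c - 1.14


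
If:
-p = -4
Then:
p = 4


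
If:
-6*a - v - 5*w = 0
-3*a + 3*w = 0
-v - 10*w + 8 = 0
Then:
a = -8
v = 88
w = -8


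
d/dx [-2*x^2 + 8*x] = 8 - 4*x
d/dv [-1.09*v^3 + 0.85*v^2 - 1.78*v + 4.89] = -3.27*v^2 + 1.7*v - 1.78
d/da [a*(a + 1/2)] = 2*a + 1/2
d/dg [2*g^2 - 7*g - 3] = 4*g - 7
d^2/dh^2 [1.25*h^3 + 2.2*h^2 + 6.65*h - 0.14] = 7.5*h + 4.4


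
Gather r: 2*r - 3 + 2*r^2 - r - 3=2*r^2 + r - 6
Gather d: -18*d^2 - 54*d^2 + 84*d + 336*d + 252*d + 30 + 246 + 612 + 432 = -72*d^2 + 672*d + 1320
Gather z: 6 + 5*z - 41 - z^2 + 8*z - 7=-z^2 + 13*z - 42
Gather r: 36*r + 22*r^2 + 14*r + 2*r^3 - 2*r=2*r^3 + 22*r^2 + 48*r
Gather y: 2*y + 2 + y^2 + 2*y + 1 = y^2 + 4*y + 3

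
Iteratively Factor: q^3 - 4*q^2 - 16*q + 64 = (q - 4)*(q^2 - 16) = (q - 4)*(q + 4)*(q - 4)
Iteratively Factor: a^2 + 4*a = (a + 4)*(a)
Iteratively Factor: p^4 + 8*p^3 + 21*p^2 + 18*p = (p + 3)*(p^3 + 5*p^2 + 6*p) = p*(p + 3)*(p^2 + 5*p + 6) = p*(p + 3)^2*(p + 2)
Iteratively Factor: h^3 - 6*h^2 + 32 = (h - 4)*(h^2 - 2*h - 8) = (h - 4)^2*(h + 2)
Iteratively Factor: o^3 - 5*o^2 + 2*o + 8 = (o - 2)*(o^2 - 3*o - 4) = (o - 2)*(o + 1)*(o - 4)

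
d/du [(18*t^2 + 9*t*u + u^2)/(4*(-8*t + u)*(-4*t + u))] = 7*t*(72*t^2 + 4*t*u - 3*u^2)/(4*(1024*t^4 - 768*t^3*u + 208*t^2*u^2 - 24*t*u^3 + u^4))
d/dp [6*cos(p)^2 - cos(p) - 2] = (1 - 12*cos(p))*sin(p)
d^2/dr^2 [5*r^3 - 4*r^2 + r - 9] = 30*r - 8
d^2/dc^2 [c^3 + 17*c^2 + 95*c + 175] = 6*c + 34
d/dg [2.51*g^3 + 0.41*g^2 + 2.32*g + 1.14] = 7.53*g^2 + 0.82*g + 2.32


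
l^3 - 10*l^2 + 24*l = l*(l - 6)*(l - 4)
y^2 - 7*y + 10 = (y - 5)*(y - 2)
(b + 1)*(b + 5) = b^2 + 6*b + 5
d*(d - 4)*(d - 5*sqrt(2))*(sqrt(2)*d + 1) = sqrt(2)*d^4 - 9*d^3 - 4*sqrt(2)*d^3 - 5*sqrt(2)*d^2 + 36*d^2 + 20*sqrt(2)*d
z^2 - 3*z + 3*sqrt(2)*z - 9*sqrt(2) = (z - 3)*(z + 3*sqrt(2))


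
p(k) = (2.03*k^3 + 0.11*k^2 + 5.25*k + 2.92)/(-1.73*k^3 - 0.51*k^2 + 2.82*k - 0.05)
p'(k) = (5.19*k^2 + 1.02*k - 2.82)*(2.03*k^3 + 0.11*k^2 + 5.25*k + 2.92)/(-1.73*k^3 - 0.51*k^2 + 2.82*k - 0.05)^2 + (6.09*k^2 + 0.22*k + 5.25)/(-1.73*k^3 - 0.51*k^2 + 2.82*k - 0.05)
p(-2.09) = -3.42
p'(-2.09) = -3.84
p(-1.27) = 8.49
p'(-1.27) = -55.94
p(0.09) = 17.11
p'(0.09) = -204.84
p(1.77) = -3.81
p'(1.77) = 5.34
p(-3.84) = -1.64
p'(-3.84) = -0.26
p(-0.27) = -1.81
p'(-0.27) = -12.94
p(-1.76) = -6.01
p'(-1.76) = -15.89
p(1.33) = -11.70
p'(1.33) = 58.15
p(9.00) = -1.20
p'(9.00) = 0.01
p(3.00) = -1.74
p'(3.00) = 0.48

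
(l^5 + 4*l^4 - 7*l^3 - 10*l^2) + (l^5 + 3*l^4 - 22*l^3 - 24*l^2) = 2*l^5 + 7*l^4 - 29*l^3 - 34*l^2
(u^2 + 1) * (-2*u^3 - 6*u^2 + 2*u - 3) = -2*u^5 - 6*u^4 - 9*u^2 + 2*u - 3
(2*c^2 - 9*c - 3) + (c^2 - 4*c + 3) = 3*c^2 - 13*c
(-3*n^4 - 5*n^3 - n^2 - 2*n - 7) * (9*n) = -27*n^5 - 45*n^4 - 9*n^3 - 18*n^2 - 63*n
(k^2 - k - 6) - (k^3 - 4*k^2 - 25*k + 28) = -k^3 + 5*k^2 + 24*k - 34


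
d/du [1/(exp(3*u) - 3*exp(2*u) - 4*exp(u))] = (-3*exp(2*u) + 6*exp(u) + 4)*exp(-u)/(-exp(2*u) + 3*exp(u) + 4)^2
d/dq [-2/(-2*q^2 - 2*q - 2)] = (-2*q - 1)/(q^2 + q + 1)^2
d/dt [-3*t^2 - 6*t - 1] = -6*t - 6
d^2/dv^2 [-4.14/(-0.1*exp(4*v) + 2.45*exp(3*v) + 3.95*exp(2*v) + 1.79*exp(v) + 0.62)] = ((-6.624*exp(3*v) + 91.287*exp(2*v) + 65.412*exp(v) + 7.4106)*(-0.1*exp(4*v) + 2.45*exp(3*v) + 3.95*exp(2*v) + 1.79*exp(v) + 0.62) - 4.14*(-0.8*exp(3*v) + 14.7*exp(2*v) + 15.8*exp(v) + 3.58)*(-0.4*exp(3*v) + 7.35*exp(2*v) + 7.9*exp(v) + 1.79)*exp(v))*exp(v)/(-0.1*exp(4*v) + 2.45*exp(3*v) + 3.95*exp(2*v) + 1.79*exp(v) + 0.62)^3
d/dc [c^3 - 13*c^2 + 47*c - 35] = 3*c^2 - 26*c + 47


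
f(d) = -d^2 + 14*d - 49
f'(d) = 14 - 2*d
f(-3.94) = -119.68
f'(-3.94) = 21.88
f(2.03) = -24.70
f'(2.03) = 9.94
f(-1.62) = -74.30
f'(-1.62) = 17.24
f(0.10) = -47.61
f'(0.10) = 13.80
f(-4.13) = -123.88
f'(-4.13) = 22.26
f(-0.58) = -57.46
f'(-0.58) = 15.16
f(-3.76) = -115.78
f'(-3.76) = 21.52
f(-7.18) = -201.07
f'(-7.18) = 28.36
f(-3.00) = -100.00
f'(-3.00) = 20.00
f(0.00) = -49.00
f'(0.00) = 14.00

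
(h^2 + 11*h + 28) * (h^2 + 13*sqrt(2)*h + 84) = h^4 + 11*h^3 + 13*sqrt(2)*h^3 + 112*h^2 + 143*sqrt(2)*h^2 + 364*sqrt(2)*h + 924*h + 2352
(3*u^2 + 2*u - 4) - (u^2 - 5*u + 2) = 2*u^2 + 7*u - 6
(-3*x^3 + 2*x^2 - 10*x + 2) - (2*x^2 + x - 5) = -3*x^3 - 11*x + 7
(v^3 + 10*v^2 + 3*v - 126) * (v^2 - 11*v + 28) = v^5 - v^4 - 79*v^3 + 121*v^2 + 1470*v - 3528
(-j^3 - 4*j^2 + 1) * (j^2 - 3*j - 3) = -j^5 - j^4 + 15*j^3 + 13*j^2 - 3*j - 3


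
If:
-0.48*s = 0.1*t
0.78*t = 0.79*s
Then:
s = 0.00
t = 0.00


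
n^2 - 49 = (n - 7)*(n + 7)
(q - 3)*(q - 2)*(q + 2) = q^3 - 3*q^2 - 4*q + 12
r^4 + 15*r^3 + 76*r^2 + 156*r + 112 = (r + 2)^2*(r + 4)*(r + 7)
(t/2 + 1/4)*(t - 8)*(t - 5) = t^3/2 - 25*t^2/4 + 67*t/4 + 10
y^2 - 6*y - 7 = (y - 7)*(y + 1)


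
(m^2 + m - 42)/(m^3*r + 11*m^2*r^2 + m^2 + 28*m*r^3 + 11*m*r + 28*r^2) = (m^2 + m - 42)/(m^3*r + 11*m^2*r^2 + m^2 + 28*m*r^3 + 11*m*r + 28*r^2)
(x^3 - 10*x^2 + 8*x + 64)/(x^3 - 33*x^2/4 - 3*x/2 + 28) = 4*(x^2 - 2*x - 8)/(4*x^2 - x - 14)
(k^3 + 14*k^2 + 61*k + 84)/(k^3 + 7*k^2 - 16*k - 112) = (k + 3)/(k - 4)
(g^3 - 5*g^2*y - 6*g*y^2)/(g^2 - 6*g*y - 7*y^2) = g*(-g + 6*y)/(-g + 7*y)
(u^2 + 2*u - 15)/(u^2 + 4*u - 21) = (u + 5)/(u + 7)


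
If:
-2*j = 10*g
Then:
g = -j/5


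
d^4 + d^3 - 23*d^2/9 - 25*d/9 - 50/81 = (d - 5/3)*(d + 1/3)*(d + 2/3)*(d + 5/3)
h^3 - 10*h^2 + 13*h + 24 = (h - 8)*(h - 3)*(h + 1)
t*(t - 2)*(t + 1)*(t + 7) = t^4 + 6*t^3 - 9*t^2 - 14*t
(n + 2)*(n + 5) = n^2 + 7*n + 10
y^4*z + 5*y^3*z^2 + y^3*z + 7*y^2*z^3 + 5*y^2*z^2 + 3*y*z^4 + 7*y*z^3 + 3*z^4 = (y + z)^2*(y + 3*z)*(y*z + z)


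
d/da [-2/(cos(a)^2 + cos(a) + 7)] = -2*(2*cos(a) + 1)*sin(a)/(cos(a)^2 + cos(a) + 7)^2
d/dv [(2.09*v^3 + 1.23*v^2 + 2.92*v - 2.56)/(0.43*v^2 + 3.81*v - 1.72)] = (0.8987*v^4 + 15.9258*v^3 - 7.3537*v^2 - 2.0296*v + 4.7312)/(0.1849*v^4 + 3.2766*v^3 + 13.0369*v^2 - 13.1064*v + 2.9584)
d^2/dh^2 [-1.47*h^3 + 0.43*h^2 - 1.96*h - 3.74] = 0.86 - 8.82*h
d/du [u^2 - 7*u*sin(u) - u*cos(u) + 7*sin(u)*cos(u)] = u*sin(u) - 7*u*cos(u) + 2*u - 7*sin(u) - cos(u) + 7*cos(2*u)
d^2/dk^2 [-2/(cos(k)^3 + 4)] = 6*((3*sin(k)^2 - 1)*(cos(k)^3 + 4) - 6*sin(k)^2*cos(k)^3)*cos(k)/(cos(k)^3 + 4)^3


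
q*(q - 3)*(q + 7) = q^3 + 4*q^2 - 21*q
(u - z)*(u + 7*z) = u^2 + 6*u*z - 7*z^2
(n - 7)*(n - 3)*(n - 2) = n^3 - 12*n^2 + 41*n - 42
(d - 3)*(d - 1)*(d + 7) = d^3 + 3*d^2 - 25*d + 21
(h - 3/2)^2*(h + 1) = h^3 - 2*h^2 - 3*h/4 + 9/4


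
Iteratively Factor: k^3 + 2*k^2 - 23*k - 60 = (k - 5)*(k^2 + 7*k + 12) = (k - 5)*(k + 3)*(k + 4)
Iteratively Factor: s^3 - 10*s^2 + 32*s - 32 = (s - 2)*(s^2 - 8*s + 16) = (s - 4)*(s - 2)*(s - 4)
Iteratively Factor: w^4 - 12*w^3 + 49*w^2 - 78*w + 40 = (w - 4)*(w^3 - 8*w^2 + 17*w - 10) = (w - 4)*(w - 1)*(w^2 - 7*w + 10) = (w - 5)*(w - 4)*(w - 1)*(w - 2)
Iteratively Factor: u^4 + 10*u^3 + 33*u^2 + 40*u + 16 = (u + 4)*(u^3 + 6*u^2 + 9*u + 4) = (u + 1)*(u + 4)*(u^2 + 5*u + 4) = (u + 1)^2*(u + 4)*(u + 4)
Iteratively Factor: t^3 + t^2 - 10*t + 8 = (t - 1)*(t^2 + 2*t - 8) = (t - 1)*(t + 4)*(t - 2)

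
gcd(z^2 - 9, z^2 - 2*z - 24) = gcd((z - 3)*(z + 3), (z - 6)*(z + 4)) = 1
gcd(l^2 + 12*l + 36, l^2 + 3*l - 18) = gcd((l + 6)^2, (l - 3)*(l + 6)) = l + 6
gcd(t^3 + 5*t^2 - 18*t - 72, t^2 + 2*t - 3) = t + 3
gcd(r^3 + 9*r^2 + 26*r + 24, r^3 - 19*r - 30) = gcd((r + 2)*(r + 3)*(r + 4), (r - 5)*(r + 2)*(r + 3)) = r^2 + 5*r + 6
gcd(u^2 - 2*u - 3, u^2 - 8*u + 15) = u - 3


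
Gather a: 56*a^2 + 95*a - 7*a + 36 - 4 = 56*a^2 + 88*a + 32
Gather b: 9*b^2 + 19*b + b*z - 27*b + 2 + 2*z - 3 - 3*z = 9*b^2 + b*(z - 8) - z - 1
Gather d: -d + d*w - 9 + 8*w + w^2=d*(w - 1) + w^2 + 8*w - 9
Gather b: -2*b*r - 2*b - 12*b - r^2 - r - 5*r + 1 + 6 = b*(-2*r - 14) - r^2 - 6*r + 7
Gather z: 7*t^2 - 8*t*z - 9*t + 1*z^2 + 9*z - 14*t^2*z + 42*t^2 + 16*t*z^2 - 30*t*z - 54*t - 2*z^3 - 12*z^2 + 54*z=49*t^2 - 63*t - 2*z^3 + z^2*(16*t - 11) + z*(-14*t^2 - 38*t + 63)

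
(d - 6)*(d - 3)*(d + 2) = d^3 - 7*d^2 + 36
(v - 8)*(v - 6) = v^2 - 14*v + 48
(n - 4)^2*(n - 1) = n^3 - 9*n^2 + 24*n - 16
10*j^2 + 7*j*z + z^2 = (2*j + z)*(5*j + z)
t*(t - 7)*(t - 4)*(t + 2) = t^4 - 9*t^3 + 6*t^2 + 56*t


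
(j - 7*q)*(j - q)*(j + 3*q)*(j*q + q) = j^4*q - 5*j^3*q^2 + j^3*q - 17*j^2*q^3 - 5*j^2*q^2 + 21*j*q^4 - 17*j*q^3 + 21*q^4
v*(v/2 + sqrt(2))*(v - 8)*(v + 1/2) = v^4/2 - 15*v^3/4 + sqrt(2)*v^3 - 15*sqrt(2)*v^2/2 - 2*v^2 - 4*sqrt(2)*v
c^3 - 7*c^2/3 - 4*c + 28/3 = (c - 7/3)*(c - 2)*(c + 2)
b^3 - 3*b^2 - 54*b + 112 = (b - 8)*(b - 2)*(b + 7)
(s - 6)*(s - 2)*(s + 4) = s^3 - 4*s^2 - 20*s + 48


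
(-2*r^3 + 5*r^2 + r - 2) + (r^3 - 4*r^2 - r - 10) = -r^3 + r^2 - 12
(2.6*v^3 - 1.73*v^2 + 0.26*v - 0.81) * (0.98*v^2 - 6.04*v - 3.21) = 2.548*v^5 - 17.3994*v^4 + 2.358*v^3 + 3.1891*v^2 + 4.0578*v + 2.6001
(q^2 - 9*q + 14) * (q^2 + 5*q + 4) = q^4 - 4*q^3 - 27*q^2 + 34*q + 56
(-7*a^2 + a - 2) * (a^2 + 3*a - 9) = -7*a^4 - 20*a^3 + 64*a^2 - 15*a + 18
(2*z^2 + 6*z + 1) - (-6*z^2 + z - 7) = 8*z^2 + 5*z + 8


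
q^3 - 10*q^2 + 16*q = q*(q - 8)*(q - 2)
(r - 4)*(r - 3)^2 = r^3 - 10*r^2 + 33*r - 36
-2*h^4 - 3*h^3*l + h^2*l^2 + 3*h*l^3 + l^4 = (-h + l)*(h + l)^2*(2*h + l)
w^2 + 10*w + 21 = (w + 3)*(w + 7)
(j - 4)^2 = j^2 - 8*j + 16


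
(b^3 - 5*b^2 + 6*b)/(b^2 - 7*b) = (b^2 - 5*b + 6)/(b - 7)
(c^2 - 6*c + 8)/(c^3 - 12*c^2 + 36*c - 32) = (c - 4)/(c^2 - 10*c + 16)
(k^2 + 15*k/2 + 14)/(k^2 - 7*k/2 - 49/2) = (k + 4)/(k - 7)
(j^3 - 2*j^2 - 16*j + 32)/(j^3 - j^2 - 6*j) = (-j^3 + 2*j^2 + 16*j - 32)/(j*(-j^2 + j + 6))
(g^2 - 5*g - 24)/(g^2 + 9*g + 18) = (g - 8)/(g + 6)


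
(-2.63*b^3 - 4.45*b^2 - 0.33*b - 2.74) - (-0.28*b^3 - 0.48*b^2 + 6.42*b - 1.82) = -2.35*b^3 - 3.97*b^2 - 6.75*b - 0.92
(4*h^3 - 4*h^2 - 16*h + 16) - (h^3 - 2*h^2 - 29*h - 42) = 3*h^3 - 2*h^2 + 13*h + 58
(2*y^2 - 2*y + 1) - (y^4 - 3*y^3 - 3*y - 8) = -y^4 + 3*y^3 + 2*y^2 + y + 9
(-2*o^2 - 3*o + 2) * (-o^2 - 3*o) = 2*o^4 + 9*o^3 + 7*o^2 - 6*o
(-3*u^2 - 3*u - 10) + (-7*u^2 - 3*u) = -10*u^2 - 6*u - 10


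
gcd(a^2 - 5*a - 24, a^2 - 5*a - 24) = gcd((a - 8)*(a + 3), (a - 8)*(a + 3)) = a^2 - 5*a - 24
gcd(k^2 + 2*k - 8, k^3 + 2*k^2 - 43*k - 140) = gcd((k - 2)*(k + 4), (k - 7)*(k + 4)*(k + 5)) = k + 4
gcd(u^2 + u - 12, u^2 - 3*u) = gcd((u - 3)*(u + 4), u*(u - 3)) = u - 3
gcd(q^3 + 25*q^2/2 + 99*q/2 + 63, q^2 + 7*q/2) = q + 7/2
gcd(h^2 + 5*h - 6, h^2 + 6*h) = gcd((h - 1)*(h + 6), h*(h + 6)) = h + 6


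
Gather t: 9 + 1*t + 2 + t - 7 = 2*t + 4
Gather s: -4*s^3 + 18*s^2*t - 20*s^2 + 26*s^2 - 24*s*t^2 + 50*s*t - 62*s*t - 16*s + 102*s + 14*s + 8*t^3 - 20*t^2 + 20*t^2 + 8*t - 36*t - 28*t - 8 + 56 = -4*s^3 + s^2*(18*t + 6) + s*(-24*t^2 - 12*t + 100) + 8*t^3 - 56*t + 48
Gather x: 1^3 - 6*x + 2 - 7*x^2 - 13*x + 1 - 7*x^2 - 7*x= -14*x^2 - 26*x + 4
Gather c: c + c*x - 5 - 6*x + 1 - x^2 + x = c*(x + 1) - x^2 - 5*x - 4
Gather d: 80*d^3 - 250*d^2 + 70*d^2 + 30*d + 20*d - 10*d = 80*d^3 - 180*d^2 + 40*d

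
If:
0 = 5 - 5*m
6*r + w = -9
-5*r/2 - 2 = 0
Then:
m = 1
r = -4/5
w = -21/5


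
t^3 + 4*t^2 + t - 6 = (t - 1)*(t + 2)*(t + 3)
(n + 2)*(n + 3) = n^2 + 5*n + 6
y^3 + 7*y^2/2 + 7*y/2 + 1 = (y + 1/2)*(y + 1)*(y + 2)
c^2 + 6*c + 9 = (c + 3)^2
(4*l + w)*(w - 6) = 4*l*w - 24*l + w^2 - 6*w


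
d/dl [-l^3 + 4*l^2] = l*(8 - 3*l)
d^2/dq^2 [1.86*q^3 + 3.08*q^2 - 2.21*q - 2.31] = 11.16*q + 6.16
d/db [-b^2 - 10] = -2*b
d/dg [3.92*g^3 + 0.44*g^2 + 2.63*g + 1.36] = 11.76*g^2 + 0.88*g + 2.63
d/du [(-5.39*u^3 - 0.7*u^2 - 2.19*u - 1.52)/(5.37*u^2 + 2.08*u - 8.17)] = (-28.9443*u^4 - 22.4224*u^3 + 142.4132*u^2 + 27.7628*u + 21.0539)/(28.8369*u^4 + 22.3392*u^3 - 83.4194*u^2 - 33.9872*u + 66.7489)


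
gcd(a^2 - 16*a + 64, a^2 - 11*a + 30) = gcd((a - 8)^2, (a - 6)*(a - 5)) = 1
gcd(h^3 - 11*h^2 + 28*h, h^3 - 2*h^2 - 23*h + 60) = h - 4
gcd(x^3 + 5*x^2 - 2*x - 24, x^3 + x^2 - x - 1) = 1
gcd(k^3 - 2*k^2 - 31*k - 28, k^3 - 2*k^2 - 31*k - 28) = k^3 - 2*k^2 - 31*k - 28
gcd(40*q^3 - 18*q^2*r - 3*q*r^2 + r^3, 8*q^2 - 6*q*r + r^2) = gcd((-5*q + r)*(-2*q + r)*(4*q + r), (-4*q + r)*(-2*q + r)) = 2*q - r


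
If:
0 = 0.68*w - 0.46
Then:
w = 0.68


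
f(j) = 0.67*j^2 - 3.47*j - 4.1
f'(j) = 1.34*j - 3.47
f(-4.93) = 29.29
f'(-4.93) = -10.08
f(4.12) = -7.02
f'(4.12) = 2.05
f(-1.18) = 0.93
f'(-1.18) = -5.05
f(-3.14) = 13.40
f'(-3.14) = -7.68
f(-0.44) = -2.44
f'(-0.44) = -4.06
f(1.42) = -7.68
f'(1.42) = -1.57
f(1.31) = -7.50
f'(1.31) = -1.71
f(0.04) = -4.24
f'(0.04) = -3.42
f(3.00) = -8.48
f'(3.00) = 0.55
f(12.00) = 50.74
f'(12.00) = 12.61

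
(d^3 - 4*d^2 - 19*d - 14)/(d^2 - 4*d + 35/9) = 9*(d^3 - 4*d^2 - 19*d - 14)/(9*d^2 - 36*d + 35)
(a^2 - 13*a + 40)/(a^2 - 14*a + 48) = (a - 5)/(a - 6)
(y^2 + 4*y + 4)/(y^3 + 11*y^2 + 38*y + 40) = (y + 2)/(y^2 + 9*y + 20)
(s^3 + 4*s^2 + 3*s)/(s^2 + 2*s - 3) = s*(s + 1)/(s - 1)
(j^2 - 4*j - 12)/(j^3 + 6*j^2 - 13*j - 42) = (j - 6)/(j^2 + 4*j - 21)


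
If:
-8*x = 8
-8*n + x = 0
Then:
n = -1/8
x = -1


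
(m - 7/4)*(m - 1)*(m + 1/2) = m^3 - 9*m^2/4 + 3*m/8 + 7/8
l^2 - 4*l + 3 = (l - 3)*(l - 1)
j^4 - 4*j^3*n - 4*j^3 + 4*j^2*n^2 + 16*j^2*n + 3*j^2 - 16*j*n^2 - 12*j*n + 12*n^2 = (j - 3)*(j - 1)*(j - 2*n)^2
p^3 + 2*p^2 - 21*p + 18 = (p - 3)*(p - 1)*(p + 6)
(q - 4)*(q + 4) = q^2 - 16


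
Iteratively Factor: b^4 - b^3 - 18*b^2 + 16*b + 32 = (b - 2)*(b^3 + b^2 - 16*b - 16) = (b - 2)*(b + 4)*(b^2 - 3*b - 4) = (b - 2)*(b + 1)*(b + 4)*(b - 4)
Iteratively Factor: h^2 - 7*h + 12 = (h - 3)*(h - 4)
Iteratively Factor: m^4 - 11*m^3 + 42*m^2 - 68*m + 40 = (m - 5)*(m^3 - 6*m^2 + 12*m - 8) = (m - 5)*(m - 2)*(m^2 - 4*m + 4) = (m - 5)*(m - 2)^2*(m - 2)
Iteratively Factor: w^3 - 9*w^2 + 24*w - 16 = (w - 4)*(w^2 - 5*w + 4) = (w - 4)^2*(w - 1)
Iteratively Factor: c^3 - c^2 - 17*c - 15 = (c + 1)*(c^2 - 2*c - 15) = (c - 5)*(c + 1)*(c + 3)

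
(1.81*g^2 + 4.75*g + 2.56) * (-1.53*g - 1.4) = -2.7693*g^3 - 9.8015*g^2 - 10.5668*g - 3.584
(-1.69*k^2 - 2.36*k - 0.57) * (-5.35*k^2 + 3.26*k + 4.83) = 9.0415*k^4 + 7.1166*k^3 - 12.8068*k^2 - 13.257*k - 2.7531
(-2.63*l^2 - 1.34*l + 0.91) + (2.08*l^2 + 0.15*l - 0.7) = -0.55*l^2 - 1.19*l + 0.21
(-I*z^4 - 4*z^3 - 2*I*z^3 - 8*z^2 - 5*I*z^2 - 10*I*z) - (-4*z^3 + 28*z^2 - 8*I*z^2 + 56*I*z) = -I*z^4 - 2*I*z^3 - 36*z^2 + 3*I*z^2 - 66*I*z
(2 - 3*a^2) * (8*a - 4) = -24*a^3 + 12*a^2 + 16*a - 8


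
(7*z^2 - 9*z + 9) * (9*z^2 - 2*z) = 63*z^4 - 95*z^3 + 99*z^2 - 18*z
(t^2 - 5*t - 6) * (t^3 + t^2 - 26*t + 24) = t^5 - 4*t^4 - 37*t^3 + 148*t^2 + 36*t - 144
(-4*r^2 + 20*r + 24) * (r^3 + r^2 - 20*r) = -4*r^5 + 16*r^4 + 124*r^3 - 376*r^2 - 480*r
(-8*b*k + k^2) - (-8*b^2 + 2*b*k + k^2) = 8*b^2 - 10*b*k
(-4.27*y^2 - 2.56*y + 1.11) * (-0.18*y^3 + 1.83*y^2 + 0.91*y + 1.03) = 0.7686*y^5 - 7.3533*y^4 - 8.7703*y^3 - 4.6964*y^2 - 1.6267*y + 1.1433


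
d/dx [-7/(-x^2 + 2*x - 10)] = 14*(1 - x)/(x^2 - 2*x + 10)^2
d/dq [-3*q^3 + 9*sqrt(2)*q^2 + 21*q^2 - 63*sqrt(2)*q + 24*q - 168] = -9*q^2 + 18*sqrt(2)*q + 42*q - 63*sqrt(2) + 24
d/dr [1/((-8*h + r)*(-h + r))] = (9*h - 2*r)/((h - r)^2*(8*h - r)^2)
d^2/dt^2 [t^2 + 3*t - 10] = 2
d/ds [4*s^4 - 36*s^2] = 16*s^3 - 72*s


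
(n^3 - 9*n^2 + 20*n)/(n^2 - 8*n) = (n^2 - 9*n + 20)/(n - 8)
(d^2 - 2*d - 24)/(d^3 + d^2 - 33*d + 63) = (d^2 - 2*d - 24)/(d^3 + d^2 - 33*d + 63)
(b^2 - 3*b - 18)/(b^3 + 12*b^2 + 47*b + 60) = (b - 6)/(b^2 + 9*b + 20)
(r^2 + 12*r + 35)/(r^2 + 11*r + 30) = (r + 7)/(r + 6)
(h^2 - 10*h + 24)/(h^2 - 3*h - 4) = (h - 6)/(h + 1)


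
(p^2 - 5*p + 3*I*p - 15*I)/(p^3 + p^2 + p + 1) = (p^2 + p*(-5 + 3*I) - 15*I)/(p^3 + p^2 + p + 1)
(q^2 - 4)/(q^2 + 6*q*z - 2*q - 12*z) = (q + 2)/(q + 6*z)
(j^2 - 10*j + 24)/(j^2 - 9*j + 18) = (j - 4)/(j - 3)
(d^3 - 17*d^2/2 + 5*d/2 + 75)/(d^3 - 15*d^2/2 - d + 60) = (d - 5)/(d - 4)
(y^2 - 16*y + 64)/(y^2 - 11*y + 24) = (y - 8)/(y - 3)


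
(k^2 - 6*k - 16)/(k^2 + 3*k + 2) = (k - 8)/(k + 1)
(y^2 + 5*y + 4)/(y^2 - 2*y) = (y^2 + 5*y + 4)/(y*(y - 2))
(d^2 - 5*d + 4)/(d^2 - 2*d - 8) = (d - 1)/(d + 2)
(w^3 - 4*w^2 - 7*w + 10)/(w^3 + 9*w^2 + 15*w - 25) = (w^2 - 3*w - 10)/(w^2 + 10*w + 25)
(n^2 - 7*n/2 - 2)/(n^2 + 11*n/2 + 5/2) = (n - 4)/(n + 5)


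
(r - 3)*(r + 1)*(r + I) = r^3 - 2*r^2 + I*r^2 - 3*r - 2*I*r - 3*I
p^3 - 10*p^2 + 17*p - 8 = (p - 8)*(p - 1)^2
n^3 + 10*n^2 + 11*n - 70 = (n - 2)*(n + 5)*(n + 7)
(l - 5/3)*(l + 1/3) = l^2 - 4*l/3 - 5/9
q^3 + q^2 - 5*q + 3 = (q - 1)^2*(q + 3)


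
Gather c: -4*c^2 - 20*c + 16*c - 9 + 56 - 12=-4*c^2 - 4*c + 35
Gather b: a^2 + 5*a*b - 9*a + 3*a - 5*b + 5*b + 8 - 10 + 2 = a^2 + 5*a*b - 6*a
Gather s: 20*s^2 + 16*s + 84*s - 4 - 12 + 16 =20*s^2 + 100*s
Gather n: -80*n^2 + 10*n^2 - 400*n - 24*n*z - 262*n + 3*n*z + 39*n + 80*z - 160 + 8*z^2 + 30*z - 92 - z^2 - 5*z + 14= -70*n^2 + n*(-21*z - 623) + 7*z^2 + 105*z - 238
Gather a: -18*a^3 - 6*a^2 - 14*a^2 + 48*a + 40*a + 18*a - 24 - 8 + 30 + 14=-18*a^3 - 20*a^2 + 106*a + 12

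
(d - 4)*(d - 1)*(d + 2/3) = d^3 - 13*d^2/3 + 2*d/3 + 8/3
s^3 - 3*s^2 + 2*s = s*(s - 2)*(s - 1)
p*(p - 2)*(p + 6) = p^3 + 4*p^2 - 12*p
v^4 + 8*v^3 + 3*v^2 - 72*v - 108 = (v - 3)*(v + 2)*(v + 3)*(v + 6)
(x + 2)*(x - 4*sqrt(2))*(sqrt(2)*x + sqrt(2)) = sqrt(2)*x^3 - 8*x^2 + 3*sqrt(2)*x^2 - 24*x + 2*sqrt(2)*x - 16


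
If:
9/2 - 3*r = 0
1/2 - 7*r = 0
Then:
No Solution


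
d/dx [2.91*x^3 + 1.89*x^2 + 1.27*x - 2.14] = 8.73*x^2 + 3.78*x + 1.27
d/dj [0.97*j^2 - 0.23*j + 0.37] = 1.94*j - 0.23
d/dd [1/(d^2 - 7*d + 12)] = (7 - 2*d)/(d^2 - 7*d + 12)^2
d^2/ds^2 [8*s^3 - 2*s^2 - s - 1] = 48*s - 4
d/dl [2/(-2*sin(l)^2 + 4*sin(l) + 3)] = 8*(sin(l) - 1)*cos(l)/(4*sin(l) + cos(2*l) + 2)^2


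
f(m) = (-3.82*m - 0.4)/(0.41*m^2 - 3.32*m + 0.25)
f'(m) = (3.32 - 0.82*m)*(-3.82*m - 0.4)/(0.41*m^2 - 3.32*m + 0.25)^2 - 3.82/(0.41*m^2 - 3.32*m + 0.25)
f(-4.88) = 0.70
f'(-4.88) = 0.05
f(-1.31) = 0.87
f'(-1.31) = -0.00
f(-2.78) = 0.81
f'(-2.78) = 0.06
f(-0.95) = 0.86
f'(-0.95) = -0.08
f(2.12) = 1.72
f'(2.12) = 0.22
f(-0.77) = 0.83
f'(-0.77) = -0.17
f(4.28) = 2.60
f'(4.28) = 0.67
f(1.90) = 1.67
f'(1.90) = 0.19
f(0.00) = -1.60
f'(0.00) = -36.53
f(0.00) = -1.60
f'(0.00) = -36.53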